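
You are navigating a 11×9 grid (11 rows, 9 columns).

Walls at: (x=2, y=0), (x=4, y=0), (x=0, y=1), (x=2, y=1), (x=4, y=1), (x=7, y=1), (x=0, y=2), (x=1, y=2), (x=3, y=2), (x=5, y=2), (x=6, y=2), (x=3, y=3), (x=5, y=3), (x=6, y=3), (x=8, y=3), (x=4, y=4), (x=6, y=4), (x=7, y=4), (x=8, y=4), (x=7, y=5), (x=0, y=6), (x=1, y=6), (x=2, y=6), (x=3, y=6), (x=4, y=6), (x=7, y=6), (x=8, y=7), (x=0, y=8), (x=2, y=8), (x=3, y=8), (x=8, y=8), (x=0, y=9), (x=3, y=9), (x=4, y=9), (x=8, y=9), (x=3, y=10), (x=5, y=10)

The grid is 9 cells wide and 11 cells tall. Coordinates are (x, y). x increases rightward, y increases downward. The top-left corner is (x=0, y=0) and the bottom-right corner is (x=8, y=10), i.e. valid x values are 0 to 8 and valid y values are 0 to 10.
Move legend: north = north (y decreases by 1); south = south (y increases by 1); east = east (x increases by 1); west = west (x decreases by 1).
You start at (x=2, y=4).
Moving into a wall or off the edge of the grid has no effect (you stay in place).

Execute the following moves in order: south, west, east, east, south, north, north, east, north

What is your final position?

Start: (x=2, y=4)
  south (south): (x=2, y=4) -> (x=2, y=5)
  west (west): (x=2, y=5) -> (x=1, y=5)
  east (east): (x=1, y=5) -> (x=2, y=5)
  east (east): (x=2, y=5) -> (x=3, y=5)
  south (south): blocked, stay at (x=3, y=5)
  north (north): (x=3, y=5) -> (x=3, y=4)
  north (north): blocked, stay at (x=3, y=4)
  east (east): blocked, stay at (x=3, y=4)
  north (north): blocked, stay at (x=3, y=4)
Final: (x=3, y=4)

Answer: Final position: (x=3, y=4)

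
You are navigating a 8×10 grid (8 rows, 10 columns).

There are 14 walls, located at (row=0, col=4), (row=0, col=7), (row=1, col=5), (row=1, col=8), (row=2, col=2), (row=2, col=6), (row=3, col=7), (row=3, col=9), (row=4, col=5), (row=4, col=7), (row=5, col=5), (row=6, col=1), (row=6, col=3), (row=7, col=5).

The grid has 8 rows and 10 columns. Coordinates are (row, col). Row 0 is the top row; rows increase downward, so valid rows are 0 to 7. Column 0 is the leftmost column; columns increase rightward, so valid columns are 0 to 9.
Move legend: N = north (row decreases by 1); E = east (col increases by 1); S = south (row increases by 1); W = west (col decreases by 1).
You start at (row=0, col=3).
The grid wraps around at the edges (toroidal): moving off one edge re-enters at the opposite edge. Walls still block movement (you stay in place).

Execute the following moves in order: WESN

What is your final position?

Start: (row=0, col=3)
  W (west): (row=0, col=3) -> (row=0, col=2)
  E (east): (row=0, col=2) -> (row=0, col=3)
  S (south): (row=0, col=3) -> (row=1, col=3)
  N (north): (row=1, col=3) -> (row=0, col=3)
Final: (row=0, col=3)

Answer: Final position: (row=0, col=3)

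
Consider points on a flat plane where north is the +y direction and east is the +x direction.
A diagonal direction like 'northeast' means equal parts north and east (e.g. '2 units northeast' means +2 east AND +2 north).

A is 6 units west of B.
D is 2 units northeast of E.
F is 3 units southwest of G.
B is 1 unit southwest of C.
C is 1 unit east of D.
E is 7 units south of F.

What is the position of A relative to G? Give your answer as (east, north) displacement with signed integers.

Place G at the origin (east=0, north=0).
  F is 3 units southwest of G: delta (east=-3, north=-3); F at (east=-3, north=-3).
  E is 7 units south of F: delta (east=+0, north=-7); E at (east=-3, north=-10).
  D is 2 units northeast of E: delta (east=+2, north=+2); D at (east=-1, north=-8).
  C is 1 unit east of D: delta (east=+1, north=+0); C at (east=0, north=-8).
  B is 1 unit southwest of C: delta (east=-1, north=-1); B at (east=-1, north=-9).
  A is 6 units west of B: delta (east=-6, north=+0); A at (east=-7, north=-9).
Therefore A relative to G: (east=-7, north=-9).

Answer: A is at (east=-7, north=-9) relative to G.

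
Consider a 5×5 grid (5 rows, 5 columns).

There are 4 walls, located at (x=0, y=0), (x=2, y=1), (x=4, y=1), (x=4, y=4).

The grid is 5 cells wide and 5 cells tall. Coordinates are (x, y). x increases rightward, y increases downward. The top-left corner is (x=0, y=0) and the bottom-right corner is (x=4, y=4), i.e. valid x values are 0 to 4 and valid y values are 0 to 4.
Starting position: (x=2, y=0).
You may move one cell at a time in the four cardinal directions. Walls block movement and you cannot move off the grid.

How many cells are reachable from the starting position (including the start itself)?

Answer: Reachable cells: 21

Derivation:
BFS flood-fill from (x=2, y=0):
  Distance 0: (x=2, y=0)
  Distance 1: (x=1, y=0), (x=3, y=0)
  Distance 2: (x=4, y=0), (x=1, y=1), (x=3, y=1)
  Distance 3: (x=0, y=1), (x=1, y=2), (x=3, y=2)
  Distance 4: (x=0, y=2), (x=2, y=2), (x=4, y=2), (x=1, y=3), (x=3, y=3)
  Distance 5: (x=0, y=3), (x=2, y=3), (x=4, y=3), (x=1, y=4), (x=3, y=4)
  Distance 6: (x=0, y=4), (x=2, y=4)
Total reachable: 21 (grid has 21 open cells total)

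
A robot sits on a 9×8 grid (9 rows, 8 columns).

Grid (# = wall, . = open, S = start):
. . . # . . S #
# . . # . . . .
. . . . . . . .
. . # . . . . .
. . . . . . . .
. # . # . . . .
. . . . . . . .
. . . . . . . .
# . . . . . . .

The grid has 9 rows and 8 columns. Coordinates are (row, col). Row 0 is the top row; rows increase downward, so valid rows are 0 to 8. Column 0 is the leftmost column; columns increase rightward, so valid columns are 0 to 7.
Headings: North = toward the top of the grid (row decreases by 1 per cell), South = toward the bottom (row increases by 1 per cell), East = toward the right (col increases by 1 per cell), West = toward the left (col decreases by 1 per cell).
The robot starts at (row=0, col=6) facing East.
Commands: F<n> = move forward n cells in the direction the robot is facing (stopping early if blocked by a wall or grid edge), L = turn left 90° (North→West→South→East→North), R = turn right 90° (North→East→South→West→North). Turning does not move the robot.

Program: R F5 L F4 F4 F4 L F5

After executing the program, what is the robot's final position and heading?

Answer: Final position: (row=1, col=7), facing North

Derivation:
Start: (row=0, col=6), facing East
  R: turn right, now facing South
  F5: move forward 5, now at (row=5, col=6)
  L: turn left, now facing East
  F4: move forward 1/4 (blocked), now at (row=5, col=7)
  F4: move forward 0/4 (blocked), now at (row=5, col=7)
  F4: move forward 0/4 (blocked), now at (row=5, col=7)
  L: turn left, now facing North
  F5: move forward 4/5 (blocked), now at (row=1, col=7)
Final: (row=1, col=7), facing North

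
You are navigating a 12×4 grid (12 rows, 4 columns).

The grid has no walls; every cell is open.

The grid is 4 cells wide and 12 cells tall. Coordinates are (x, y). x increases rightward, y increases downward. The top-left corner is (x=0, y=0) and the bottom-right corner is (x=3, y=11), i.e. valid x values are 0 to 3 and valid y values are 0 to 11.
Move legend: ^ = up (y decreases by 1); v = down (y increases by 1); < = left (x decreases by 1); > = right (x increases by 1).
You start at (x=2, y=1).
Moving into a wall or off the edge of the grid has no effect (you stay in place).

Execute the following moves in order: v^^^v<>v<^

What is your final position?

Start: (x=2, y=1)
  v (down): (x=2, y=1) -> (x=2, y=2)
  ^ (up): (x=2, y=2) -> (x=2, y=1)
  ^ (up): (x=2, y=1) -> (x=2, y=0)
  ^ (up): blocked, stay at (x=2, y=0)
  v (down): (x=2, y=0) -> (x=2, y=1)
  < (left): (x=2, y=1) -> (x=1, y=1)
  > (right): (x=1, y=1) -> (x=2, y=1)
  v (down): (x=2, y=1) -> (x=2, y=2)
  < (left): (x=2, y=2) -> (x=1, y=2)
  ^ (up): (x=1, y=2) -> (x=1, y=1)
Final: (x=1, y=1)

Answer: Final position: (x=1, y=1)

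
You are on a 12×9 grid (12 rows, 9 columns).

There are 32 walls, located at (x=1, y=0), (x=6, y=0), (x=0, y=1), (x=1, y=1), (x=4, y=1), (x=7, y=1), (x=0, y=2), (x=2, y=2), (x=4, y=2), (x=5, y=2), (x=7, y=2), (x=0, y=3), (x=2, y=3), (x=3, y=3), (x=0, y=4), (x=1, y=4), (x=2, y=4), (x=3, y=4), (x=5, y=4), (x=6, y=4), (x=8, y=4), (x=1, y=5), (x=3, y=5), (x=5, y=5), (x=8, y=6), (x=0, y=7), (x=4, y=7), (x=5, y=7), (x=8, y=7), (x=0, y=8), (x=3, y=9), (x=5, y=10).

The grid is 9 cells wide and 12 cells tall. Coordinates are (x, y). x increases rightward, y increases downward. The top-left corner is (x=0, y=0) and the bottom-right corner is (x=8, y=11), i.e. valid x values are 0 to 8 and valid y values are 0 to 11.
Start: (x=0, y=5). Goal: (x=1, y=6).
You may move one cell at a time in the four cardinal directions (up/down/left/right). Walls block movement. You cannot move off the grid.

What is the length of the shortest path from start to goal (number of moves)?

Answer: Shortest path length: 2

Derivation:
BFS from (x=0, y=5) until reaching (x=1, y=6):
  Distance 0: (x=0, y=5)
  Distance 1: (x=0, y=6)
  Distance 2: (x=1, y=6)  <- goal reached here
One shortest path (2 moves): (x=0, y=5) -> (x=0, y=6) -> (x=1, y=6)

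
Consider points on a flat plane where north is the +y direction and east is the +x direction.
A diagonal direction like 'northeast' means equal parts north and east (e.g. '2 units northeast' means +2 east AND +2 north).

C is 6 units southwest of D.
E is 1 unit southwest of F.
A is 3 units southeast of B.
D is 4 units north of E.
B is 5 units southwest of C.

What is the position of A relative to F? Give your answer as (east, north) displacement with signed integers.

Answer: A is at (east=-9, north=-11) relative to F.

Derivation:
Place F at the origin (east=0, north=0).
  E is 1 unit southwest of F: delta (east=-1, north=-1); E at (east=-1, north=-1).
  D is 4 units north of E: delta (east=+0, north=+4); D at (east=-1, north=3).
  C is 6 units southwest of D: delta (east=-6, north=-6); C at (east=-7, north=-3).
  B is 5 units southwest of C: delta (east=-5, north=-5); B at (east=-12, north=-8).
  A is 3 units southeast of B: delta (east=+3, north=-3); A at (east=-9, north=-11).
Therefore A relative to F: (east=-9, north=-11).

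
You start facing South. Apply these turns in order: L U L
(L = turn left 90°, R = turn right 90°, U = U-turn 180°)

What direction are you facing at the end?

Answer: Final heading: South

Derivation:
Start: South
  L (left (90° counter-clockwise)) -> East
  U (U-turn (180°)) -> West
  L (left (90° counter-clockwise)) -> South
Final: South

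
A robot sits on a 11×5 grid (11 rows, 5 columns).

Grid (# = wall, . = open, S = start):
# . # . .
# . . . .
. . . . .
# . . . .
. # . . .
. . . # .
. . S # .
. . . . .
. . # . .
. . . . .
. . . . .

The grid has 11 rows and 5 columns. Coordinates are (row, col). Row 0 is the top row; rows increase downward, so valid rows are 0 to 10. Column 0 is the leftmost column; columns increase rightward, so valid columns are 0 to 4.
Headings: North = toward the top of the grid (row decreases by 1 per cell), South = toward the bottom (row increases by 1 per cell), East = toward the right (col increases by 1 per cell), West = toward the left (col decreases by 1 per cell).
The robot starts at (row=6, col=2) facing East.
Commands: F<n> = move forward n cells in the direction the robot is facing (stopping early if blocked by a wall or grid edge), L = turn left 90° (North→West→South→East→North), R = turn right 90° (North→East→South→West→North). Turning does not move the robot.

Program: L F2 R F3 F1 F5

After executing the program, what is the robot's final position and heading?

Answer: Final position: (row=4, col=4), facing East

Derivation:
Start: (row=6, col=2), facing East
  L: turn left, now facing North
  F2: move forward 2, now at (row=4, col=2)
  R: turn right, now facing East
  F3: move forward 2/3 (blocked), now at (row=4, col=4)
  F1: move forward 0/1 (blocked), now at (row=4, col=4)
  F5: move forward 0/5 (blocked), now at (row=4, col=4)
Final: (row=4, col=4), facing East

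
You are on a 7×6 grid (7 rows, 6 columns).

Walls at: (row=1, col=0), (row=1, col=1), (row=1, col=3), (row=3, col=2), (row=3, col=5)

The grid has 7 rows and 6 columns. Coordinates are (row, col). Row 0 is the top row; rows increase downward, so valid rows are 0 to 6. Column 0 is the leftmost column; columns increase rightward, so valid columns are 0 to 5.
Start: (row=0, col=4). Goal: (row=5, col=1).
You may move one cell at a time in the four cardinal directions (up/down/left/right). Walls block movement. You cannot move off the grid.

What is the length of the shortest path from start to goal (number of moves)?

Answer: Shortest path length: 8

Derivation:
BFS from (row=0, col=4) until reaching (row=5, col=1):
  Distance 0: (row=0, col=4)
  Distance 1: (row=0, col=3), (row=0, col=5), (row=1, col=4)
  Distance 2: (row=0, col=2), (row=1, col=5), (row=2, col=4)
  Distance 3: (row=0, col=1), (row=1, col=2), (row=2, col=3), (row=2, col=5), (row=3, col=4)
  Distance 4: (row=0, col=0), (row=2, col=2), (row=3, col=3), (row=4, col=4)
  Distance 5: (row=2, col=1), (row=4, col=3), (row=4, col=5), (row=5, col=4)
  Distance 6: (row=2, col=0), (row=3, col=1), (row=4, col=2), (row=5, col=3), (row=5, col=5), (row=6, col=4)
  Distance 7: (row=3, col=0), (row=4, col=1), (row=5, col=2), (row=6, col=3), (row=6, col=5)
  Distance 8: (row=4, col=0), (row=5, col=1), (row=6, col=2)  <- goal reached here
One shortest path (8 moves): (row=0, col=4) -> (row=0, col=3) -> (row=0, col=2) -> (row=1, col=2) -> (row=2, col=2) -> (row=2, col=1) -> (row=3, col=1) -> (row=4, col=1) -> (row=5, col=1)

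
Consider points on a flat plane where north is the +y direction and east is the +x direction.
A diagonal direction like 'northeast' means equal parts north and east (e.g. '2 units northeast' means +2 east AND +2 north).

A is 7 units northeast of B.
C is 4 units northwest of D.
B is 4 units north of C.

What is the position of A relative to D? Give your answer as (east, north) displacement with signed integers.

Answer: A is at (east=3, north=15) relative to D.

Derivation:
Place D at the origin (east=0, north=0).
  C is 4 units northwest of D: delta (east=-4, north=+4); C at (east=-4, north=4).
  B is 4 units north of C: delta (east=+0, north=+4); B at (east=-4, north=8).
  A is 7 units northeast of B: delta (east=+7, north=+7); A at (east=3, north=15).
Therefore A relative to D: (east=3, north=15).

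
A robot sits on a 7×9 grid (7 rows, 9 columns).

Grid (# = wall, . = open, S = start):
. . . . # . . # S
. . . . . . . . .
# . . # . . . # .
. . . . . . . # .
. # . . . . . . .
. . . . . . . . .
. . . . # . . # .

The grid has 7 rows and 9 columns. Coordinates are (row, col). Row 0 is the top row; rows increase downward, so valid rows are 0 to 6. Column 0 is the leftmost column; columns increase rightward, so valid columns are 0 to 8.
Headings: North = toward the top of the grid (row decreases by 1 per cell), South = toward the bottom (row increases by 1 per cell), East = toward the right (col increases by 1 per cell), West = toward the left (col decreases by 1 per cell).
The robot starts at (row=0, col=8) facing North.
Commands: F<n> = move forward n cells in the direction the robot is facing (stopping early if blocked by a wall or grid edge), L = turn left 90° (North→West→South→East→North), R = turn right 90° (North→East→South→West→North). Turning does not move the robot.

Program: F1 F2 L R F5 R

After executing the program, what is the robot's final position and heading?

Start: (row=0, col=8), facing North
  F1: move forward 0/1 (blocked), now at (row=0, col=8)
  F2: move forward 0/2 (blocked), now at (row=0, col=8)
  L: turn left, now facing West
  R: turn right, now facing North
  F5: move forward 0/5 (blocked), now at (row=0, col=8)
  R: turn right, now facing East
Final: (row=0, col=8), facing East

Answer: Final position: (row=0, col=8), facing East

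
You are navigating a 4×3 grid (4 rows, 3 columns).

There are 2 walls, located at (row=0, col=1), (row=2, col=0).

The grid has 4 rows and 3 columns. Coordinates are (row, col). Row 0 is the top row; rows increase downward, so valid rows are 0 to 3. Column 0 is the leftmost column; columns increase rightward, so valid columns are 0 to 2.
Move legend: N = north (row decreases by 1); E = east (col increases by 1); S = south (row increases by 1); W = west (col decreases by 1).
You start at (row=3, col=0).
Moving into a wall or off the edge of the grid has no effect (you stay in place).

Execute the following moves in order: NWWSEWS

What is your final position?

Start: (row=3, col=0)
  N (north): blocked, stay at (row=3, col=0)
  W (west): blocked, stay at (row=3, col=0)
  W (west): blocked, stay at (row=3, col=0)
  S (south): blocked, stay at (row=3, col=0)
  E (east): (row=3, col=0) -> (row=3, col=1)
  W (west): (row=3, col=1) -> (row=3, col=0)
  S (south): blocked, stay at (row=3, col=0)
Final: (row=3, col=0)

Answer: Final position: (row=3, col=0)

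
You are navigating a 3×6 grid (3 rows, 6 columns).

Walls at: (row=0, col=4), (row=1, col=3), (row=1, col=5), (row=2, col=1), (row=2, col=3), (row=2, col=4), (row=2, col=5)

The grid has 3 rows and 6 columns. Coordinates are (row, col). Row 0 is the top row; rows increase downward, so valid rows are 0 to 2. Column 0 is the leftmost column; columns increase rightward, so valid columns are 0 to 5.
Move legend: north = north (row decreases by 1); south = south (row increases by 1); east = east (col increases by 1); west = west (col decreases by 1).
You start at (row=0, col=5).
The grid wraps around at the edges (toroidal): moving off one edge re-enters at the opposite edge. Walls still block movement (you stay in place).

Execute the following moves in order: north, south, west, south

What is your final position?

Start: (row=0, col=5)
  north (north): blocked, stay at (row=0, col=5)
  south (south): blocked, stay at (row=0, col=5)
  west (west): blocked, stay at (row=0, col=5)
  south (south): blocked, stay at (row=0, col=5)
Final: (row=0, col=5)

Answer: Final position: (row=0, col=5)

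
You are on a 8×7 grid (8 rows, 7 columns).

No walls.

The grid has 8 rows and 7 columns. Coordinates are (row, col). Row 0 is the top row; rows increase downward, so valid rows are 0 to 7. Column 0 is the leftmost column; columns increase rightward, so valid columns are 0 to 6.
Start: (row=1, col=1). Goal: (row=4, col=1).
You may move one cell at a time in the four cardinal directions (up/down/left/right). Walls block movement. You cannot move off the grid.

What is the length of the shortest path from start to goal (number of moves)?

Answer: Shortest path length: 3

Derivation:
BFS from (row=1, col=1) until reaching (row=4, col=1):
  Distance 0: (row=1, col=1)
  Distance 1: (row=0, col=1), (row=1, col=0), (row=1, col=2), (row=2, col=1)
  Distance 2: (row=0, col=0), (row=0, col=2), (row=1, col=3), (row=2, col=0), (row=2, col=2), (row=3, col=1)
  Distance 3: (row=0, col=3), (row=1, col=4), (row=2, col=3), (row=3, col=0), (row=3, col=2), (row=4, col=1)  <- goal reached here
One shortest path (3 moves): (row=1, col=1) -> (row=2, col=1) -> (row=3, col=1) -> (row=4, col=1)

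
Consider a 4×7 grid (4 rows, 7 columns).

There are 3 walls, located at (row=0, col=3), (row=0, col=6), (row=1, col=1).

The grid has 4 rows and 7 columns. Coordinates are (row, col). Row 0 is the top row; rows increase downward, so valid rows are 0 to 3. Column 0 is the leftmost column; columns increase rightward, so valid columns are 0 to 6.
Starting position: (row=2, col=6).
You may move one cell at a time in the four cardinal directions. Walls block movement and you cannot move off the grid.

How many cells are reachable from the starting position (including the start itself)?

BFS flood-fill from (row=2, col=6):
  Distance 0: (row=2, col=6)
  Distance 1: (row=1, col=6), (row=2, col=5), (row=3, col=6)
  Distance 2: (row=1, col=5), (row=2, col=4), (row=3, col=5)
  Distance 3: (row=0, col=5), (row=1, col=4), (row=2, col=3), (row=3, col=4)
  Distance 4: (row=0, col=4), (row=1, col=3), (row=2, col=2), (row=3, col=3)
  Distance 5: (row=1, col=2), (row=2, col=1), (row=3, col=2)
  Distance 6: (row=0, col=2), (row=2, col=0), (row=3, col=1)
  Distance 7: (row=0, col=1), (row=1, col=0), (row=3, col=0)
  Distance 8: (row=0, col=0)
Total reachable: 25 (grid has 25 open cells total)

Answer: Reachable cells: 25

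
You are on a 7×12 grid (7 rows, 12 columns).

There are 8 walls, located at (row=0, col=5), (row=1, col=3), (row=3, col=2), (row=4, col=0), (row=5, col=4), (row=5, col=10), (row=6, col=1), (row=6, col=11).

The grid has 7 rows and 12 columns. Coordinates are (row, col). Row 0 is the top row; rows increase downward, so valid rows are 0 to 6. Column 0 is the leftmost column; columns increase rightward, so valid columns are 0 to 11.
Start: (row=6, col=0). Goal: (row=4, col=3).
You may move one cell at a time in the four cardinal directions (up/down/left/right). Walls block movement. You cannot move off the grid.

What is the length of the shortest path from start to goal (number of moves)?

Answer: Shortest path length: 5

Derivation:
BFS from (row=6, col=0) until reaching (row=4, col=3):
  Distance 0: (row=6, col=0)
  Distance 1: (row=5, col=0)
  Distance 2: (row=5, col=1)
  Distance 3: (row=4, col=1), (row=5, col=2)
  Distance 4: (row=3, col=1), (row=4, col=2), (row=5, col=3), (row=6, col=2)
  Distance 5: (row=2, col=1), (row=3, col=0), (row=4, col=3), (row=6, col=3)  <- goal reached here
One shortest path (5 moves): (row=6, col=0) -> (row=5, col=0) -> (row=5, col=1) -> (row=5, col=2) -> (row=5, col=3) -> (row=4, col=3)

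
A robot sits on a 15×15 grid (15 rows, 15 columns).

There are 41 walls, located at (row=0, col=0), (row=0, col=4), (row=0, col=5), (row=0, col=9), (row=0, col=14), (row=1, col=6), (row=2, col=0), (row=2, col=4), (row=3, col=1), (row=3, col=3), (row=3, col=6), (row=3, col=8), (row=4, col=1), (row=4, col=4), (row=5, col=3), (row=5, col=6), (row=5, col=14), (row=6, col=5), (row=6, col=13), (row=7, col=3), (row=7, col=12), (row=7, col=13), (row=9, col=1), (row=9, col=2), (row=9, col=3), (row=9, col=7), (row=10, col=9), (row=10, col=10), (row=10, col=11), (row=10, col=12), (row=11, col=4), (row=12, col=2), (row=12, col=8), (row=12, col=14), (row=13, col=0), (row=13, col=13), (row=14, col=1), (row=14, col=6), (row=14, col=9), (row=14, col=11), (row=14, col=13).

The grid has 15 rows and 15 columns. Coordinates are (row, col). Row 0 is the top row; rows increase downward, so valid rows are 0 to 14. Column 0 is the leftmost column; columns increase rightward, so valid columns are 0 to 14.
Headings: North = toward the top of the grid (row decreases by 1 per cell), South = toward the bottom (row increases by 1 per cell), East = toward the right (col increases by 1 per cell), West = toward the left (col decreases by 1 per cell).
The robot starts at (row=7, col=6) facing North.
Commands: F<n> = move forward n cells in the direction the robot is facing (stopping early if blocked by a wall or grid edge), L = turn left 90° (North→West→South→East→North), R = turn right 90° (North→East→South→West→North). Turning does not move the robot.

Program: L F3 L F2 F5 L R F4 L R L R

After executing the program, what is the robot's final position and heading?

Answer: Final position: (row=10, col=4), facing South

Derivation:
Start: (row=7, col=6), facing North
  L: turn left, now facing West
  F3: move forward 2/3 (blocked), now at (row=7, col=4)
  L: turn left, now facing South
  F2: move forward 2, now at (row=9, col=4)
  F5: move forward 1/5 (blocked), now at (row=10, col=4)
  L: turn left, now facing East
  R: turn right, now facing South
  F4: move forward 0/4 (blocked), now at (row=10, col=4)
  L: turn left, now facing East
  R: turn right, now facing South
  L: turn left, now facing East
  R: turn right, now facing South
Final: (row=10, col=4), facing South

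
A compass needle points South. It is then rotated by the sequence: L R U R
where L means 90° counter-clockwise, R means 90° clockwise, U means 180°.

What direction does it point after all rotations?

Start: South
  L (left (90° counter-clockwise)) -> East
  R (right (90° clockwise)) -> South
  U (U-turn (180°)) -> North
  R (right (90° clockwise)) -> East
Final: East

Answer: Final heading: East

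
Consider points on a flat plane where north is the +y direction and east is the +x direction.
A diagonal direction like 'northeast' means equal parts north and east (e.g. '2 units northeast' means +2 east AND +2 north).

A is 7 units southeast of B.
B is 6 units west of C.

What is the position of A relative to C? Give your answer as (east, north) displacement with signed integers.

Answer: A is at (east=1, north=-7) relative to C.

Derivation:
Place C at the origin (east=0, north=0).
  B is 6 units west of C: delta (east=-6, north=+0); B at (east=-6, north=0).
  A is 7 units southeast of B: delta (east=+7, north=-7); A at (east=1, north=-7).
Therefore A relative to C: (east=1, north=-7).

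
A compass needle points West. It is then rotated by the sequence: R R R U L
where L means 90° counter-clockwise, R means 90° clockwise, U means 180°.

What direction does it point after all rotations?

Start: West
  R (right (90° clockwise)) -> North
  R (right (90° clockwise)) -> East
  R (right (90° clockwise)) -> South
  U (U-turn (180°)) -> North
  L (left (90° counter-clockwise)) -> West
Final: West

Answer: Final heading: West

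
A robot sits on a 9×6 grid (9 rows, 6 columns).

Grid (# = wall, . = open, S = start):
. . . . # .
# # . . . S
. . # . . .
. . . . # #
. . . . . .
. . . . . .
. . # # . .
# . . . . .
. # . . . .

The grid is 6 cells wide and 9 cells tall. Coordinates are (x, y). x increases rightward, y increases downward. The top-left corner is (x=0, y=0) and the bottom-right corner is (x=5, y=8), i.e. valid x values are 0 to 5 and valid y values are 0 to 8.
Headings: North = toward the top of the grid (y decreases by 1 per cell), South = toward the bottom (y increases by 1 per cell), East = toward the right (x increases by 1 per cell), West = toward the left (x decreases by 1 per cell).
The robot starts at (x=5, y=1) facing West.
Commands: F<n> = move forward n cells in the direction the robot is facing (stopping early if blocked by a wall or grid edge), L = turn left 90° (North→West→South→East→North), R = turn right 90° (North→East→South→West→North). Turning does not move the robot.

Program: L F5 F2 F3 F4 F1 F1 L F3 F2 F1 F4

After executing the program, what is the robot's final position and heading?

Answer: Final position: (x=5, y=2), facing East

Derivation:
Start: (x=5, y=1), facing West
  L: turn left, now facing South
  F5: move forward 1/5 (blocked), now at (x=5, y=2)
  F2: move forward 0/2 (blocked), now at (x=5, y=2)
  F3: move forward 0/3 (blocked), now at (x=5, y=2)
  F4: move forward 0/4 (blocked), now at (x=5, y=2)
  F1: move forward 0/1 (blocked), now at (x=5, y=2)
  F1: move forward 0/1 (blocked), now at (x=5, y=2)
  L: turn left, now facing East
  F3: move forward 0/3 (blocked), now at (x=5, y=2)
  F2: move forward 0/2 (blocked), now at (x=5, y=2)
  F1: move forward 0/1 (blocked), now at (x=5, y=2)
  F4: move forward 0/4 (blocked), now at (x=5, y=2)
Final: (x=5, y=2), facing East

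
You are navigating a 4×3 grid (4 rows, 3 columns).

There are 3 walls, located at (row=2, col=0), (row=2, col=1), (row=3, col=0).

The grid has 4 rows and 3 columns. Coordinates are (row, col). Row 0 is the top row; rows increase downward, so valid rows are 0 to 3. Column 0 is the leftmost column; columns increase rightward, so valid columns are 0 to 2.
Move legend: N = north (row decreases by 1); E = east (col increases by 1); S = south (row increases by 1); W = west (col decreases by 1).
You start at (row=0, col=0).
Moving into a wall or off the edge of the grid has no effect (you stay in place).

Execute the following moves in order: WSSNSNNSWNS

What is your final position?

Start: (row=0, col=0)
  W (west): blocked, stay at (row=0, col=0)
  S (south): (row=0, col=0) -> (row=1, col=0)
  S (south): blocked, stay at (row=1, col=0)
  N (north): (row=1, col=0) -> (row=0, col=0)
  S (south): (row=0, col=0) -> (row=1, col=0)
  N (north): (row=1, col=0) -> (row=0, col=0)
  N (north): blocked, stay at (row=0, col=0)
  S (south): (row=0, col=0) -> (row=1, col=0)
  W (west): blocked, stay at (row=1, col=0)
  N (north): (row=1, col=0) -> (row=0, col=0)
  S (south): (row=0, col=0) -> (row=1, col=0)
Final: (row=1, col=0)

Answer: Final position: (row=1, col=0)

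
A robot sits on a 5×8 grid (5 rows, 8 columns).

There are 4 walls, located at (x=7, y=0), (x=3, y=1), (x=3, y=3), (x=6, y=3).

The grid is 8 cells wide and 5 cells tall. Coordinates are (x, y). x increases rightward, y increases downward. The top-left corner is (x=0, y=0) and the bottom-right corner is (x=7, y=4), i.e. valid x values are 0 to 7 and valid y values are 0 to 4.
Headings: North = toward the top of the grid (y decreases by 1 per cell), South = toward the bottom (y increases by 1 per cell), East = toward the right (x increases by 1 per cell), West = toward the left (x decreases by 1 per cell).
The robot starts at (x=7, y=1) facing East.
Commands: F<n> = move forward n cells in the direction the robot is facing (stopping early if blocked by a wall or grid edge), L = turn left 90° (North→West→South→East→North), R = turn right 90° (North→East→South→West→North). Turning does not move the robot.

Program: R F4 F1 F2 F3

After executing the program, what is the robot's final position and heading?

Start: (x=7, y=1), facing East
  R: turn right, now facing South
  F4: move forward 3/4 (blocked), now at (x=7, y=4)
  F1: move forward 0/1 (blocked), now at (x=7, y=4)
  F2: move forward 0/2 (blocked), now at (x=7, y=4)
  F3: move forward 0/3 (blocked), now at (x=7, y=4)
Final: (x=7, y=4), facing South

Answer: Final position: (x=7, y=4), facing South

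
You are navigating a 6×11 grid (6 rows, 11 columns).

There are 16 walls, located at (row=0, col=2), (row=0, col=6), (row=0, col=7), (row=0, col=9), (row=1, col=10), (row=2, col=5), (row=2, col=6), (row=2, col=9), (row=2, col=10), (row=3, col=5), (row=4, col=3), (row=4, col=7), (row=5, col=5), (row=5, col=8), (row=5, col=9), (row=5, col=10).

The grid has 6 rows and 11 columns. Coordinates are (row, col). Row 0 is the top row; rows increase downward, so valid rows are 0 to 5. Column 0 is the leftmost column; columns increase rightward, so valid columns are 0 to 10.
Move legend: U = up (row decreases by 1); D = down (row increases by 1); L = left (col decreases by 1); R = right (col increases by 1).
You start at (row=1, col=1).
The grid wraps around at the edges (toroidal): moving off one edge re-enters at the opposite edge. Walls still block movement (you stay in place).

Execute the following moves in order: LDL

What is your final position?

Answer: Final position: (row=2, col=0)

Derivation:
Start: (row=1, col=1)
  L (left): (row=1, col=1) -> (row=1, col=0)
  D (down): (row=1, col=0) -> (row=2, col=0)
  L (left): blocked, stay at (row=2, col=0)
Final: (row=2, col=0)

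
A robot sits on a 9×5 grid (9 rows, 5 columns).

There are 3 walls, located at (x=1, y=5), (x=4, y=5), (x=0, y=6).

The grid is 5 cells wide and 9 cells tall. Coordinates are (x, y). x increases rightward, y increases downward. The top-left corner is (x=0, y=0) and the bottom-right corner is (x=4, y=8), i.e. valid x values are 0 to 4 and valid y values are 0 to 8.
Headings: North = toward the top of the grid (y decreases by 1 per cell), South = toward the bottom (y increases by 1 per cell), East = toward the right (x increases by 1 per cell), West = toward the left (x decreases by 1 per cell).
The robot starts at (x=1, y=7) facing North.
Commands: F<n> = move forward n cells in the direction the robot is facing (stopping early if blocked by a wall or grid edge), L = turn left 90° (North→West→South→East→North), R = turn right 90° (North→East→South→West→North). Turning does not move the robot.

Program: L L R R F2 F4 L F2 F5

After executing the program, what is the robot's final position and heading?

Answer: Final position: (x=1, y=6), facing West

Derivation:
Start: (x=1, y=7), facing North
  L: turn left, now facing West
  L: turn left, now facing South
  R: turn right, now facing West
  R: turn right, now facing North
  F2: move forward 1/2 (blocked), now at (x=1, y=6)
  F4: move forward 0/4 (blocked), now at (x=1, y=6)
  L: turn left, now facing West
  F2: move forward 0/2 (blocked), now at (x=1, y=6)
  F5: move forward 0/5 (blocked), now at (x=1, y=6)
Final: (x=1, y=6), facing West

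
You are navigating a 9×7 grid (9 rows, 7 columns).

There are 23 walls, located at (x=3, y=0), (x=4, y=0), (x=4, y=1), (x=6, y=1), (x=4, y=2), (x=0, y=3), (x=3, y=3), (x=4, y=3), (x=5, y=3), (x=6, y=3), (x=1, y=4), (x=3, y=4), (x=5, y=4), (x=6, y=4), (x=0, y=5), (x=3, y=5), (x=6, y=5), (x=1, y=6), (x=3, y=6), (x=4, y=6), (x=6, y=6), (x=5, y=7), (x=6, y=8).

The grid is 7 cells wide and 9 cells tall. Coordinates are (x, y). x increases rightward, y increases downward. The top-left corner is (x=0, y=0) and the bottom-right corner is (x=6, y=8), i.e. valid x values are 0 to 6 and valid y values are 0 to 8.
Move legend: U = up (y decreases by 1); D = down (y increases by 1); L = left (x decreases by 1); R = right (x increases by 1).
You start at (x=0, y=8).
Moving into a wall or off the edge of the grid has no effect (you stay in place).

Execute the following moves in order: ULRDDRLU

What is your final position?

Start: (x=0, y=8)
  U (up): (x=0, y=8) -> (x=0, y=7)
  L (left): blocked, stay at (x=0, y=7)
  R (right): (x=0, y=7) -> (x=1, y=7)
  D (down): (x=1, y=7) -> (x=1, y=8)
  D (down): blocked, stay at (x=1, y=8)
  R (right): (x=1, y=8) -> (x=2, y=8)
  L (left): (x=2, y=8) -> (x=1, y=8)
  U (up): (x=1, y=8) -> (x=1, y=7)
Final: (x=1, y=7)

Answer: Final position: (x=1, y=7)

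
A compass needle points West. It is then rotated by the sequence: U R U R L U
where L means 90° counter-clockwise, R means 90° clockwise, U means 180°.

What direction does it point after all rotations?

Answer: Final heading: South

Derivation:
Start: West
  U (U-turn (180°)) -> East
  R (right (90° clockwise)) -> South
  U (U-turn (180°)) -> North
  R (right (90° clockwise)) -> East
  L (left (90° counter-clockwise)) -> North
  U (U-turn (180°)) -> South
Final: South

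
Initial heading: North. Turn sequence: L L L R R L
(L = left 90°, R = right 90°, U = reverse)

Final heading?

Start: North
  L (left (90° counter-clockwise)) -> West
  L (left (90° counter-clockwise)) -> South
  L (left (90° counter-clockwise)) -> East
  R (right (90° clockwise)) -> South
  R (right (90° clockwise)) -> West
  L (left (90° counter-clockwise)) -> South
Final: South

Answer: Final heading: South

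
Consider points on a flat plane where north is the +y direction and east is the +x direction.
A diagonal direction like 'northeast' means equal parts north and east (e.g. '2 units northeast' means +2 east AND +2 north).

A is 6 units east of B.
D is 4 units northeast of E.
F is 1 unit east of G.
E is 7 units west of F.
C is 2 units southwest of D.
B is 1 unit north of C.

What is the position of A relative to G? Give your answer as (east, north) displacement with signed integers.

Place G at the origin (east=0, north=0).
  F is 1 unit east of G: delta (east=+1, north=+0); F at (east=1, north=0).
  E is 7 units west of F: delta (east=-7, north=+0); E at (east=-6, north=0).
  D is 4 units northeast of E: delta (east=+4, north=+4); D at (east=-2, north=4).
  C is 2 units southwest of D: delta (east=-2, north=-2); C at (east=-4, north=2).
  B is 1 unit north of C: delta (east=+0, north=+1); B at (east=-4, north=3).
  A is 6 units east of B: delta (east=+6, north=+0); A at (east=2, north=3).
Therefore A relative to G: (east=2, north=3).

Answer: A is at (east=2, north=3) relative to G.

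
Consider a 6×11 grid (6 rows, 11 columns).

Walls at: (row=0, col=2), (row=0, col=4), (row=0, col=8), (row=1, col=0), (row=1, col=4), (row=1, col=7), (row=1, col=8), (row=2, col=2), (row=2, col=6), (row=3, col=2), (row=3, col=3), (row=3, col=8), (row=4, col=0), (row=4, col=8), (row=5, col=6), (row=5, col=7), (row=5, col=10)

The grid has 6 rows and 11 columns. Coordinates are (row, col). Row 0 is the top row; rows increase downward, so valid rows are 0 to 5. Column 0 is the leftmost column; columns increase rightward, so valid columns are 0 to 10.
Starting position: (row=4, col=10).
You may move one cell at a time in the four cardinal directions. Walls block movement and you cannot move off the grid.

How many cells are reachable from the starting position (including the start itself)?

Answer: Reachable cells: 49

Derivation:
BFS flood-fill from (row=4, col=10):
  Distance 0: (row=4, col=10)
  Distance 1: (row=3, col=10), (row=4, col=9)
  Distance 2: (row=2, col=10), (row=3, col=9), (row=5, col=9)
  Distance 3: (row=1, col=10), (row=2, col=9), (row=5, col=8)
  Distance 4: (row=0, col=10), (row=1, col=9), (row=2, col=8)
  Distance 5: (row=0, col=9), (row=2, col=7)
  Distance 6: (row=3, col=7)
  Distance 7: (row=3, col=6), (row=4, col=7)
  Distance 8: (row=3, col=5), (row=4, col=6)
  Distance 9: (row=2, col=5), (row=3, col=4), (row=4, col=5)
  Distance 10: (row=1, col=5), (row=2, col=4), (row=4, col=4), (row=5, col=5)
  Distance 11: (row=0, col=5), (row=1, col=6), (row=2, col=3), (row=4, col=3), (row=5, col=4)
  Distance 12: (row=0, col=6), (row=1, col=3), (row=4, col=2), (row=5, col=3)
  Distance 13: (row=0, col=3), (row=0, col=7), (row=1, col=2), (row=4, col=1), (row=5, col=2)
  Distance 14: (row=1, col=1), (row=3, col=1), (row=5, col=1)
  Distance 15: (row=0, col=1), (row=2, col=1), (row=3, col=0), (row=5, col=0)
  Distance 16: (row=0, col=0), (row=2, col=0)
Total reachable: 49 (grid has 49 open cells total)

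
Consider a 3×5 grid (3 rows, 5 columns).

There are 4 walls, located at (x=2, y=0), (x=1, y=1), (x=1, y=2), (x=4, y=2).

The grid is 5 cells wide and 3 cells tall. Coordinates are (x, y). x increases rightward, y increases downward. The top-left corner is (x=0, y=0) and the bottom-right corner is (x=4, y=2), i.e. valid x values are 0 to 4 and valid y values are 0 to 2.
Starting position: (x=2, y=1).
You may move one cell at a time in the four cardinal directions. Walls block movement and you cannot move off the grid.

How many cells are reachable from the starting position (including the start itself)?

Answer: Reachable cells: 7

Derivation:
BFS flood-fill from (x=2, y=1):
  Distance 0: (x=2, y=1)
  Distance 1: (x=3, y=1), (x=2, y=2)
  Distance 2: (x=3, y=0), (x=4, y=1), (x=3, y=2)
  Distance 3: (x=4, y=0)
Total reachable: 7 (grid has 11 open cells total)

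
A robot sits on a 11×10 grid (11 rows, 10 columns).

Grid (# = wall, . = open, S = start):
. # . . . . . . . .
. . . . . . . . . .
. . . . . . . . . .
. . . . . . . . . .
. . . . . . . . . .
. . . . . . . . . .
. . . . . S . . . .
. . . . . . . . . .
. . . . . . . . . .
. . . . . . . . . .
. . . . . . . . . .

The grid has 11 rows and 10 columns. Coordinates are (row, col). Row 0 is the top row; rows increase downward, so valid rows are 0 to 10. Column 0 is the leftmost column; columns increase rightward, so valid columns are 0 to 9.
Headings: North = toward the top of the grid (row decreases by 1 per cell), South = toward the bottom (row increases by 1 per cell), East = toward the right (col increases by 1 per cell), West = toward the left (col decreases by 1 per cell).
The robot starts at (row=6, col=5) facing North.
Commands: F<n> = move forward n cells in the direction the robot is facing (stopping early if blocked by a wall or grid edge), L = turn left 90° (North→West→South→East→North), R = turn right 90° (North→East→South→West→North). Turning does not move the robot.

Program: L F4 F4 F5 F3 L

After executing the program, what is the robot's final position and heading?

Start: (row=6, col=5), facing North
  L: turn left, now facing West
  F4: move forward 4, now at (row=6, col=1)
  F4: move forward 1/4 (blocked), now at (row=6, col=0)
  F5: move forward 0/5 (blocked), now at (row=6, col=0)
  F3: move forward 0/3 (blocked), now at (row=6, col=0)
  L: turn left, now facing South
Final: (row=6, col=0), facing South

Answer: Final position: (row=6, col=0), facing South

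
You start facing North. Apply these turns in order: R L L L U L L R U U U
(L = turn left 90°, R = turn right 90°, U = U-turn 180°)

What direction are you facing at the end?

Answer: Final heading: East

Derivation:
Start: North
  R (right (90° clockwise)) -> East
  L (left (90° counter-clockwise)) -> North
  L (left (90° counter-clockwise)) -> West
  L (left (90° counter-clockwise)) -> South
  U (U-turn (180°)) -> North
  L (left (90° counter-clockwise)) -> West
  L (left (90° counter-clockwise)) -> South
  R (right (90° clockwise)) -> West
  U (U-turn (180°)) -> East
  U (U-turn (180°)) -> West
  U (U-turn (180°)) -> East
Final: East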